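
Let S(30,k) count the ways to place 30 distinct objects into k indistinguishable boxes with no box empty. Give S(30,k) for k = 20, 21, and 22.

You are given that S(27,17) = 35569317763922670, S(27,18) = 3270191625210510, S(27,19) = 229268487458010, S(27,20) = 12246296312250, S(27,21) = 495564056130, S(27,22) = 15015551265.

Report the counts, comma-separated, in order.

i=28: T(28,18)=35569317763922670+18·3270191625210510=94432767017711850 | T(28,19)=3270191625210510+19·229268487458010=7626292886912700 | T(28,20)=229268487458010+20·12246296312250=474194413703010 | T(28,21)=12246296312250+21·495564056130=22653141490980 | T(28,22)=495564056130+22·15015551265=825906183960
i=29: T(29,19)=94432767017711850+19·7626292886912700=239332331869053150 | T(29,20)=7626292886912700+20·474194413703010=17110181160972900 | T(29,21)=474194413703010+21·22653141490980=949910385013590 | T(29,22)=22653141490980+22·825906183960=40823077538100
i=30: T(30,20)=239332331869053150+20·17110181160972900=581535955088511150 | T(30,21)=17110181160972900+21·949910385013590=37058299246258290 | T(30,22)=949910385013590+22·40823077538100=1848018090851790
Read S(30,20) = 581535955088511150, S(30,21) = 37058299246258290, S(30,22) = 1848018090851790.

581535955088511150, 37058299246258290, 1848018090851790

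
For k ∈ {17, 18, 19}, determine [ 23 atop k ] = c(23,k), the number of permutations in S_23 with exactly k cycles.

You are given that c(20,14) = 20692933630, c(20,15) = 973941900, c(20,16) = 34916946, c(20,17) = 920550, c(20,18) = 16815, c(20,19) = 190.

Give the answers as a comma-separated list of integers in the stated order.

row 21: T[21][15]=20·973941900+20692933630=40171771630  T[21][16]=20·34916946+973941900=1672280820  T[21][17]=20·920550+34916946=53327946  T[21][18]=20·16815+920550=1256850  T[21][19]=20·190+16815=20615
row 22: T[22][16]=21·1672280820+40171771630=75289668850  T[22][17]=21·53327946+1672280820=2792167686  T[22][18]=21·1256850+53327946=79721796  T[22][19]=21·20615+1256850=1689765
row 23: T[23][17]=22·2792167686+75289668850=136717357942  T[23][18]=22·79721796+2792167686=4546047198  T[23][19]=22·1689765+79721796=116896626
Read c(23,17) = 136717357942, c(23,18) = 4546047198, c(23,19) = 116896626.

136717357942, 4546047198, 116896626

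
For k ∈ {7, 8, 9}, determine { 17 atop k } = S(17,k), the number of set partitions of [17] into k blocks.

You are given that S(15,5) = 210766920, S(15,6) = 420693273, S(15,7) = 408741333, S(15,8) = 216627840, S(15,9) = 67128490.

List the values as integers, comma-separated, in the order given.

r16: T_16,6=6×420693273+210766920=2734926558; T_16,7=7×408741333+420693273=3281882604; T_16,8=8×216627840+408741333=2141764053; T_16,9=9×67128490+216627840=820784250
r17: T_17,7=7×3281882604+2734926558=25708104786; T_17,8=8×2141764053+3281882604=20415995028; T_17,9=9×820784250+2141764053=9528822303
Read S(17,7) = 25708104786, S(17,8) = 20415995028, S(17,9) = 9528822303.

25708104786, 20415995028, 9528822303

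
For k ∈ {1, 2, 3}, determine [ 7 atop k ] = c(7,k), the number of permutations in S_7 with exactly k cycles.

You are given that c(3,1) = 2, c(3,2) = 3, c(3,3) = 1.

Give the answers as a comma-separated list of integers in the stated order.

720, 1764, 1624

r4: T_4,1=3×2+0=6; T_4,2=3×3+2=11; T_4,3=3×1+3=6
r5: T_5,1=4×6+0=24; T_5,2=4×11+6=50; T_5,3=4×6+11=35
r6: T_6,1=5×24+0=120; T_6,2=5×50+24=274; T_6,3=5×35+50=225
r7: T_7,1=6×120+0=720; T_7,2=6×274+120=1764; T_7,3=6×225+274=1624
Read c(7,1) = 720, c(7,2) = 1764, c(7,3) = 1624.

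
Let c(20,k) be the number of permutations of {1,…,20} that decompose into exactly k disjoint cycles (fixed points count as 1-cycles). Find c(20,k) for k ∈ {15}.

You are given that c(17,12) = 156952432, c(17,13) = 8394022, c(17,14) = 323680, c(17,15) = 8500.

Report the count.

973941900

r18: T_18,13=17×8394022+156952432=299650806; T_18,14=17×323680+8394022=13896582; T_18,15=17×8500+323680=468180
r19: T_19,14=18×13896582+299650806=549789282; T_19,15=18×468180+13896582=22323822
r20: T_20,15=19×22323822+549789282=973941900
Read c(20,15) = 973941900.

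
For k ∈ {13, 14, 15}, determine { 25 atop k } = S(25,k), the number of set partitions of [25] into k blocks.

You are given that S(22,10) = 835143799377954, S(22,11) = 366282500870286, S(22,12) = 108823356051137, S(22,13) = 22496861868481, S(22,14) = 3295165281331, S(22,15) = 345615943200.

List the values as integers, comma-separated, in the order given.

114485073343744260, 25958110360896000, 4299394655347200

@23  (23,11):366282500870286·11+835143799377954→4864251308951100, (23,12):108823356051137·12+366282500870286→1672162773483930, (23,13):22496861868481·13+108823356051137→401282560341390, (23,14):3295165281331·14+22496861868481→68629175807115, (23,15):345615943200·15+3295165281331→8479404429331
@24  (24,12):1672162773483930·12+4864251308951100→24930204590758260, (24,13):401282560341390·13+1672162773483930→6888836057922000, (24,14):68629175807115·14+401282560341390→1362091021641000, (24,15):8479404429331·15+68629175807115→195820242247080
@25  (25,13):6888836057922000·13+24930204590758260→114485073343744260, (25,14):1362091021641000·14+6888836057922000→25958110360896000, (25,15):195820242247080·15+1362091021641000→4299394655347200
Read S(25,13) = 114485073343744260, S(25,14) = 25958110360896000, S(25,15) = 4299394655347200.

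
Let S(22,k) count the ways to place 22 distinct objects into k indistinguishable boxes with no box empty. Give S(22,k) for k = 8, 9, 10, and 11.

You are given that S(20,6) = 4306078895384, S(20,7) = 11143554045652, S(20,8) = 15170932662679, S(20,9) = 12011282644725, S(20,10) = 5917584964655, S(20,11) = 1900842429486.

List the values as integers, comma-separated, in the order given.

1142399079991620, 1241963303533920, 835143799377954, 366282500870286

[21] T[21,7]:7*11143554045652+4306078895384=82310957214948 · T[21,8]:8*15170932662679+11143554045652=132511015347084 · T[21,9]:9*12011282644725+15170932662679=123272476465204 · T[21,10]:10*5917584964655+12011282644725=71187132291275 · T[21,11]:11*1900842429486+5917584964655=26826851689001
[22] T[22,8]:8*132511015347084+82310957214948=1142399079991620 · T[22,9]:9*123272476465204+132511015347084=1241963303533920 · T[22,10]:10*71187132291275+123272476465204=835143799377954 · T[22,11]:11*26826851689001+71187132291275=366282500870286
Read S(22,8) = 1142399079991620, S(22,9) = 1241963303533920, S(22,10) = 835143799377954, S(22,11) = 366282500870286.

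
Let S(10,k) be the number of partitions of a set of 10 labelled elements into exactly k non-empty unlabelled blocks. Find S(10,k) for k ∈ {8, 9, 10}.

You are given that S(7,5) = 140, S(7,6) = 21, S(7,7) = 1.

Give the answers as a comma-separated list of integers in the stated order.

750, 45, 1

i=8: T(8,6)=140+6·21=266 | T(8,7)=21+7·1=28 | T(8,8)=1+8·0=1
i=9: T(9,7)=266+7·28=462 | T(9,8)=28+8·1=36 | T(9,9)=1+9·0=1
i=10: T(10,8)=462+8·36=750 | T(10,9)=36+9·1=45 | T(10,10)=1+10·0=1
Read S(10,8) = 750, S(10,9) = 45, S(10,10) = 1.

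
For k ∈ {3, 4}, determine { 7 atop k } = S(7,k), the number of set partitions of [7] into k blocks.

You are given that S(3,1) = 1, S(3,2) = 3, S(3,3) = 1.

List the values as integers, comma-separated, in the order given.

301, 350

i=4: T(4,1)=0+1·1=1 | T(4,2)=1+2·3=7 | T(4,3)=3+3·1=6 | T(4,4)=1+4·0=1
i=5: T(5,1)=0+1·1=1 | T(5,2)=1+2·7=15 | T(5,3)=7+3·6=25 | T(5,4)=6+4·1=10
i=6: T(6,2)=1+2·15=31 | T(6,3)=15+3·25=90 | T(6,4)=25+4·10=65
i=7: T(7,3)=31+3·90=301 | T(7,4)=90+4·65=350
Read S(7,3) = 301, S(7,4) = 350.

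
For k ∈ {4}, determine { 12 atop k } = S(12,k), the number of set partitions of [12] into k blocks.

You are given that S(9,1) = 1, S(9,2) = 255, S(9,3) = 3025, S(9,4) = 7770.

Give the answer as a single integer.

r10: T_10,2=2×255+1=511; T_10,3=3×3025+255=9330; T_10,4=4×7770+3025=34105
r11: T_11,3=3×9330+511=28501; T_11,4=4×34105+9330=145750
r12: T_12,4=4×145750+28501=611501
Read S(12,4) = 611501.

611501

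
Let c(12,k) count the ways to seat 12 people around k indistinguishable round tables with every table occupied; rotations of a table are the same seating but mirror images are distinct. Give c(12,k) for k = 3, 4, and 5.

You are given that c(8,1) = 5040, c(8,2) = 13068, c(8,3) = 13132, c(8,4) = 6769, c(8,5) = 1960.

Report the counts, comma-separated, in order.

i=9: T(9,1)=0+8·5040=40320 | T(9,2)=5040+8·13068=109584 | T(9,3)=13068+8·13132=118124 | T(9,4)=13132+8·6769=67284 | T(9,5)=6769+8·1960=22449
i=10: T(10,1)=0+9·40320=362880 | T(10,2)=40320+9·109584=1026576 | T(10,3)=109584+9·118124=1172700 | T(10,4)=118124+9·67284=723680 | T(10,5)=67284+9·22449=269325
i=11: T(11,2)=362880+10·1026576=10628640 | T(11,3)=1026576+10·1172700=12753576 | T(11,4)=1172700+10·723680=8409500 | T(11,5)=723680+10·269325=3416930
i=12: T(12,3)=10628640+11·12753576=150917976 | T(12,4)=12753576+11·8409500=105258076 | T(12,5)=8409500+11·3416930=45995730
Read c(12,3) = 150917976, c(12,4) = 105258076, c(12,5) = 45995730.

150917976, 105258076, 45995730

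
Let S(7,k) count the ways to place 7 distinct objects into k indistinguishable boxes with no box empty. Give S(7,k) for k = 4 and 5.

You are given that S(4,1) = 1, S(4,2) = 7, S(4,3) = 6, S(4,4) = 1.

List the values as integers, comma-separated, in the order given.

row 5: T[5][2]=2·7+1=15  T[5][3]=3·6+7=25  T[5][4]=4·1+6=10  T[5][5]=5·0+1=1
row 6: T[6][3]=3·25+15=90  T[6][4]=4·10+25=65  T[6][5]=5·1+10=15
row 7: T[7][4]=4·65+90=350  T[7][5]=5·15+65=140
Read S(7,4) = 350, S(7,5) = 140.

350, 140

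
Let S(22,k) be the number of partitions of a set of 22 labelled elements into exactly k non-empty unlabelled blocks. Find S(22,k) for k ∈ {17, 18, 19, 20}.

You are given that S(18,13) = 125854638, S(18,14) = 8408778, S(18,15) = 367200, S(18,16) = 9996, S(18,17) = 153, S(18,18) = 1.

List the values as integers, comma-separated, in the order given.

1404142047, 53374629, 1389850, 23485

r19: T_19,14=14×8408778+125854638=243577530; T_19,15=15×367200+8408778=13916778; T_19,16=16×9996+367200=527136; T_19,17=17×153+9996=12597; T_19,18=18×1+153=171; T_19,19=19×0+1=1
r20: T_20,15=15×13916778+243577530=452329200; T_20,16=16×527136+13916778=22350954; T_20,17=17×12597+527136=741285; T_20,18=18×171+12597=15675; T_20,19=19×1+171=190; T_20,20=20×0+1=1
r21: T_21,16=16×22350954+452329200=809944464; T_21,17=17×741285+22350954=34952799; T_21,18=18×15675+741285=1023435; T_21,19=19×190+15675=19285; T_21,20=20×1+190=210
r22: T_22,17=17×34952799+809944464=1404142047; T_22,18=18×1023435+34952799=53374629; T_22,19=19×19285+1023435=1389850; T_22,20=20×210+19285=23485
Read S(22,17) = 1404142047, S(22,18) = 53374629, S(22,19) = 1389850, S(22,20) = 23485.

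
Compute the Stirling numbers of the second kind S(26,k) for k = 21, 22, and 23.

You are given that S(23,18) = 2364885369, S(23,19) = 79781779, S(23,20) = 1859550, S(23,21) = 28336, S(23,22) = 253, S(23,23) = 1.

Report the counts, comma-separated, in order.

i=24: T(24,19)=2364885369+19·79781779=3880739170 | T(24,20)=79781779+20·1859550=116972779 | T(24,21)=1859550+21·28336=2454606 | T(24,22)=28336+22·253=33902 | T(24,23)=253+23·1=276
i=25: T(25,20)=3880739170+20·116972779=6220194750 | T(25,21)=116972779+21·2454606=168519505 | T(25,22)=2454606+22·33902=3200450 | T(25,23)=33902+23·276=40250
i=26: T(26,21)=6220194750+21·168519505=9759104355 | T(26,22)=168519505+22·3200450=238929405 | T(26,23)=3200450+23·40250=4126200
Read S(26,21) = 9759104355, S(26,22) = 238929405, S(26,23) = 4126200.

9759104355, 238929405, 4126200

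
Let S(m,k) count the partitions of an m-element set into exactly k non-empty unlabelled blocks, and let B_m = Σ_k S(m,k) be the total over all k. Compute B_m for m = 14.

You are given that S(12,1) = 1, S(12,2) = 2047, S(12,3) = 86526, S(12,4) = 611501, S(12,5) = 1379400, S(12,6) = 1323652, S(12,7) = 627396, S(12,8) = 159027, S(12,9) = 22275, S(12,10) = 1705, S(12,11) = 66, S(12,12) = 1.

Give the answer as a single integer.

190899322

[13] T[13,1]:1*1+0=1 · T[13,2]:2*2047+1=4095 · T[13,3]:3*86526+2047=261625 · T[13,4]:4*611501+86526=2532530 · T[13,5]:5*1379400+611501=7508501 · T[13,6]:6*1323652+1379400=9321312 · T[13,7]:7*627396+1323652=5715424 · T[13,8]:8*159027+627396=1899612 · T[13,9]:9*22275+159027=359502 · T[13,10]:10*1705+22275=39325 · T[13,11]:11*66+1705=2431 · T[13,12]:12*1+66=78 · T[13,13]:13*0+1=1
[14] T[14,1]:1*1+0=1 · T[14,2]:2*4095+1=8191 · T[14,3]:3*261625+4095=788970 · T[14,4]:4*2532530+261625=10391745 · T[14,5]:5*7508501+2532530=40075035 · T[14,6]:6*9321312+7508501=63436373 · T[14,7]:7*5715424+9321312=49329280 · T[14,8]:8*1899612+5715424=20912320 · T[14,9]:9*359502+1899612=5135130 · T[14,10]:10*39325+359502=752752 · T[14,11]:11*2431+39325=66066 · T[14,12]:12*78+2431=3367 · T[14,13]:13*1+78=91 · T[14,14]:14*0+1=1
B_14 = ΣS(14,k) = 1+8191+788970+10391745+40075035+63436373+49329280+20912320+5135130+752752+66066+3367+91+1 = 190899322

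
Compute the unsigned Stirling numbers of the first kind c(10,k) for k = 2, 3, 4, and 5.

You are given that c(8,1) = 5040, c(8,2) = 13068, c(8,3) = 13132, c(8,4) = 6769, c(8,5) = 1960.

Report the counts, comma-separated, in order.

row 9: T[9][1]=8·5040+0=40320  T[9][2]=8·13068+5040=109584  T[9][3]=8·13132+13068=118124  T[9][4]=8·6769+13132=67284  T[9][5]=8·1960+6769=22449
row 10: T[10][2]=9·109584+40320=1026576  T[10][3]=9·118124+109584=1172700  T[10][4]=9·67284+118124=723680  T[10][5]=9·22449+67284=269325
Read c(10,2) = 1026576, c(10,3) = 1172700, c(10,4) = 723680, c(10,5) = 269325.

1026576, 1172700, 723680, 269325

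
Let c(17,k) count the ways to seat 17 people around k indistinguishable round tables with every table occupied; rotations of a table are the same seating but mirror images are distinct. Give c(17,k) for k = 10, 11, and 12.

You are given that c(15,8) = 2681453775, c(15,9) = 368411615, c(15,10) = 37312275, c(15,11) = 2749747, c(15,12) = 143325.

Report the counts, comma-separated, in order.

23057159840, 2185031420, 156952432

i=16: T(16,9)=2681453775+15·368411615=8207628000 | T(16,10)=368411615+15·37312275=928095740 | T(16,11)=37312275+15·2749747=78558480 | T(16,12)=2749747+15·143325=4899622
i=17: T(17,10)=8207628000+16·928095740=23057159840 | T(17,11)=928095740+16·78558480=2185031420 | T(17,12)=78558480+16·4899622=156952432
Read c(17,10) = 23057159840, c(17,11) = 2185031420, c(17,12) = 156952432.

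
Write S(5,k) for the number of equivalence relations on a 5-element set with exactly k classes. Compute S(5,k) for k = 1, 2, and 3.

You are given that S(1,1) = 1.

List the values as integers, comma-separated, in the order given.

r2: T_2,1=1×1+0=1; T_2,2=2×0+1=1
r3: T_3,1=1×1+0=1; T_3,2=2×1+1=3; T_3,3=3×0+1=1
r4: T_4,1=1×1+0=1; T_4,2=2×3+1=7; T_4,3=3×1+3=6
r5: T_5,1=1×1+0=1; T_5,2=2×7+1=15; T_5,3=3×6+7=25
Read S(5,1) = 1, S(5,2) = 15, S(5,3) = 25.

1, 15, 25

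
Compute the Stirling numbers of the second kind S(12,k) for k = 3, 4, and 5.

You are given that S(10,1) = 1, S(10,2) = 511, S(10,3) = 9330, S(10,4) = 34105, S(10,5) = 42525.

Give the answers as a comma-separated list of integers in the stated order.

@11  (11,2):511·2+1→1023, (11,3):9330·3+511→28501, (11,4):34105·4+9330→145750, (11,5):42525·5+34105→246730
@12  (12,3):28501·3+1023→86526, (12,4):145750·4+28501→611501, (12,5):246730·5+145750→1379400
Read S(12,3) = 86526, S(12,4) = 611501, S(12,5) = 1379400.

86526, 611501, 1379400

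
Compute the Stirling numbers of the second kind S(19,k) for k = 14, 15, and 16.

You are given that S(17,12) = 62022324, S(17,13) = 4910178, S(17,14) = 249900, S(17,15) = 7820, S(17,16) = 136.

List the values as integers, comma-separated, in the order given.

row 18: T[18][13]=13·4910178+62022324=125854638  T[18][14]=14·249900+4910178=8408778  T[18][15]=15·7820+249900=367200  T[18][16]=16·136+7820=9996
row 19: T[19][14]=14·8408778+125854638=243577530  T[19][15]=15·367200+8408778=13916778  T[19][16]=16·9996+367200=527136
Read S(19,14) = 243577530, S(19,15) = 13916778, S(19,16) = 527136.

243577530, 13916778, 527136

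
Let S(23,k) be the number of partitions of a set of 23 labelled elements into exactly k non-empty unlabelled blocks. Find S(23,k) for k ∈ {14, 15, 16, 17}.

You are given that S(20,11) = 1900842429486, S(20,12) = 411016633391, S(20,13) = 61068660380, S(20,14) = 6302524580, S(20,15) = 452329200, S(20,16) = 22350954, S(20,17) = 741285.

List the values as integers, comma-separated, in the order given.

68629175807115, 8479404429331, 762361127264, 49916988803

r21: T_21,12=12×411016633391+1900842429486=6833042030178; T_21,13=13×61068660380+411016633391=1204909218331; T_21,14=14×6302524580+61068660380=149304004500; T_21,15=15×452329200+6302524580=13087462580; T_21,16=16×22350954+452329200=809944464; T_21,17=17×741285+22350954=34952799
r22: T_22,13=13×1204909218331+6833042030178=22496861868481; T_22,14=14×149304004500+1204909218331=3295165281331; T_22,15=15×13087462580+149304004500=345615943200; T_22,16=16×809944464+13087462580=26046574004; T_22,17=17×34952799+809944464=1404142047
r23: T_23,14=14×3295165281331+22496861868481=68629175807115; T_23,15=15×345615943200+3295165281331=8479404429331; T_23,16=16×26046574004+345615943200=762361127264; T_23,17=17×1404142047+26046574004=49916988803
Read S(23,14) = 68629175807115, S(23,15) = 8479404429331, S(23,16) = 762361127264, S(23,17) = 49916988803.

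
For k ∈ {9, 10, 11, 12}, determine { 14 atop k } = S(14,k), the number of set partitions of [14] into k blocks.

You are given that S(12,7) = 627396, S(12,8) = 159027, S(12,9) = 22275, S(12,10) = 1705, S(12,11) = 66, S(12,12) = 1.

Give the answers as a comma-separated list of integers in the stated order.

5135130, 752752, 66066, 3367

@13  (13,8):159027·8+627396→1899612, (13,9):22275·9+159027→359502, (13,10):1705·10+22275→39325, (13,11):66·11+1705→2431, (13,12):1·12+66→78
@14  (14,9):359502·9+1899612→5135130, (14,10):39325·10+359502→752752, (14,11):2431·11+39325→66066, (14,12):78·12+2431→3367
Read S(14,9) = 5135130, S(14,10) = 752752, S(14,11) = 66066, S(14,12) = 3367.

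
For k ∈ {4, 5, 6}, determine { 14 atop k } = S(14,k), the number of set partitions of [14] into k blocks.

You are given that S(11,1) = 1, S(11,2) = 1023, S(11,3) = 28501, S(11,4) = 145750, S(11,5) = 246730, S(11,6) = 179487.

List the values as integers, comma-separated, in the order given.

[12] T[12,2]:2*1023+1=2047 · T[12,3]:3*28501+1023=86526 · T[12,4]:4*145750+28501=611501 · T[12,5]:5*246730+145750=1379400 · T[12,6]:6*179487+246730=1323652
[13] T[13,3]:3*86526+2047=261625 · T[13,4]:4*611501+86526=2532530 · T[13,5]:5*1379400+611501=7508501 · T[13,6]:6*1323652+1379400=9321312
[14] T[14,4]:4*2532530+261625=10391745 · T[14,5]:5*7508501+2532530=40075035 · T[14,6]:6*9321312+7508501=63436373
Read S(14,4) = 10391745, S(14,5) = 40075035, S(14,6) = 63436373.

10391745, 40075035, 63436373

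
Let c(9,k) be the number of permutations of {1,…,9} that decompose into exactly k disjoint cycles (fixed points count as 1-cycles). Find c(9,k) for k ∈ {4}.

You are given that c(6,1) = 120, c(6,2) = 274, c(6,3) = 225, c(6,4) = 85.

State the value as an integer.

row 7: T[7][2]=6·274+120=1764  T[7][3]=6·225+274=1624  T[7][4]=6·85+225=735
row 8: T[8][3]=7·1624+1764=13132  T[8][4]=7·735+1624=6769
row 9: T[9][4]=8·6769+13132=67284
Read c(9,4) = 67284.

67284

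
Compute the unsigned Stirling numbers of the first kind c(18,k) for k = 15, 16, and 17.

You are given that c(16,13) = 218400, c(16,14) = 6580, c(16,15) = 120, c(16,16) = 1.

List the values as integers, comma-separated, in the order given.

@17  (17,14):6580·16+218400→323680, (17,15):120·16+6580→8500, (17,16):1·16+120→136, (17,17):0·16+1→1
@18  (18,15):8500·17+323680→468180, (18,16):136·17+8500→10812, (18,17):1·17+136→153
Read c(18,15) = 468180, c(18,16) = 10812, c(18,17) = 153.

468180, 10812, 153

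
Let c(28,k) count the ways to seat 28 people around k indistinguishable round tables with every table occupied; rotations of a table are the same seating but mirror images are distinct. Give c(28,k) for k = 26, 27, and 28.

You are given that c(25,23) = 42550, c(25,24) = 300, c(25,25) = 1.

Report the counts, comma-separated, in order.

@26  (26,24):300·25+42550→50050, (26,25):1·25+300→325, (26,26):0·25+1→1
@27  (27,25):325·26+50050→58500, (27,26):1·26+325→351, (27,27):0·26+1→1
@28  (28,26):351·27+58500→67977, (28,27):1·27+351→378, (28,28):0·27+1→1
Read c(28,26) = 67977, c(28,27) = 378, c(28,28) = 1.

67977, 378, 1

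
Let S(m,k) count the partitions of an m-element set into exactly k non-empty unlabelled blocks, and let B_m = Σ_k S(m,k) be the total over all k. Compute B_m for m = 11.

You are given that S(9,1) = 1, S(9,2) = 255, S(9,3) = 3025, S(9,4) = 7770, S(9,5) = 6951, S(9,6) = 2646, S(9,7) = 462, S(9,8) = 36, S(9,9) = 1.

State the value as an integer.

678570

i=10: T(10,1)=0+1·1=1 | T(10,2)=1+2·255=511 | T(10,3)=255+3·3025=9330 | T(10,4)=3025+4·7770=34105 | T(10,5)=7770+5·6951=42525 | T(10,6)=6951+6·2646=22827 | T(10,7)=2646+7·462=5880 | T(10,8)=462+8·36=750 | T(10,9)=36+9·1=45 | T(10,10)=1+10·0=1
i=11: T(11,1)=0+1·1=1 | T(11,2)=1+2·511=1023 | T(11,3)=511+3·9330=28501 | T(11,4)=9330+4·34105=145750 | T(11,5)=34105+5·42525=246730 | T(11,6)=42525+6·22827=179487 | T(11,7)=22827+7·5880=63987 | T(11,8)=5880+8·750=11880 | T(11,9)=750+9·45=1155 | T(11,10)=45+10·1=55 | T(11,11)=1+11·0=1
B_11 = ΣS(11,k) = 1+1023+28501+145750+246730+179487+63987+11880+1155+55+1 = 678570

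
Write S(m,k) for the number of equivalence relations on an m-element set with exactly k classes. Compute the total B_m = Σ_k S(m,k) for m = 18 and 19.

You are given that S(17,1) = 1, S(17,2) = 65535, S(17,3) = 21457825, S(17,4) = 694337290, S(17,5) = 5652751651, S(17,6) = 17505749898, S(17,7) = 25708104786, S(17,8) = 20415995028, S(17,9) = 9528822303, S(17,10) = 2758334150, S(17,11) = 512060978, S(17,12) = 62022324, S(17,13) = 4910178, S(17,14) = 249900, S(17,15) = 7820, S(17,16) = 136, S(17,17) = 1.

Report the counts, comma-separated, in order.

r18: T_18,1=1×1+0=1; T_18,2=2×65535+1=131071; T_18,3=3×21457825+65535=64439010; T_18,4=4×694337290+21457825=2798806985; T_18,5=5×5652751651+694337290=28958095545; T_18,6=6×17505749898+5652751651=110687251039; T_18,7=7×25708104786+17505749898=197462483400; T_18,8=8×20415995028+25708104786=189036065010; T_18,9=9×9528822303+20415995028=106175395755; T_18,10=10×2758334150+9528822303=37112163803; T_18,11=11×512060978+2758334150=8391004908; T_18,12=12×62022324+512060978=1256328866; T_18,13=13×4910178+62022324=125854638; T_18,14=14×249900+4910178=8408778; T_18,15=15×7820+249900=367200; T_18,16=16×136+7820=9996; T_18,17=17×1+136=153; T_18,18=18×0+1=1
r19: T_19,1=1×1+0=1; T_19,2=2×131071+1=262143; T_19,3=3×64439010+131071=193448101; T_19,4=4×2798806985+64439010=11259666950; T_19,5=5×28958095545+2798806985=147589284710; T_19,6=6×110687251039+28958095545=693081601779; T_19,7=7×197462483400+110687251039=1492924634839; T_19,8=8×189036065010+197462483400=1709751003480; T_19,9=9×106175395755+189036065010=1144614626805; T_19,10=10×37112163803+106175395755=477297033785; T_19,11=11×8391004908+37112163803=129413217791; T_19,12=12×1256328866+8391004908=23466951300; T_19,13=13×125854638+1256328866=2892439160; T_19,14=14×8408778+125854638=243577530; T_19,15=15×367200+8408778=13916778; T_19,16=16×9996+367200=527136; T_19,17=17×153+9996=12597; T_19,18=18×1+153=171; T_19,19=19×0+1=1
B_18 = ΣS(18,k) = 1+131071+64439010+2798806985+28958095545+110687251039+197462483400+189036065010+106175395755+37112163803+8391004908+1256328866+125854638+8408778+367200+9996+153+1 = 682076806159
B_19 = ΣS(19,k) = 1+262143+193448101+11259666950+147589284710+693081601779+1492924634839+1709751003480+1144614626805+477297033785+129413217791+23466951300+2892439160+243577530+13916778+527136+12597+171+1 = 5832742205057

682076806159, 5832742205057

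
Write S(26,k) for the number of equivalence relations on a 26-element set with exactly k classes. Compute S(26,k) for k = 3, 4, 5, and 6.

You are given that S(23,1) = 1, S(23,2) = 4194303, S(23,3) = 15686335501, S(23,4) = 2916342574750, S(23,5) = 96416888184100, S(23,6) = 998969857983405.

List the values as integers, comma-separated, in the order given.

row 24: T[24][1]=1·1+0=1  T[24][2]=2·4194303+1=8388607  T[24][3]=3·15686335501+4194303=47063200806  T[24][4]=4·2916342574750+15686335501=11681056634501  T[24][5]=5·96416888184100+2916342574750=485000783495250  T[24][6]=6·998969857983405+96416888184100=6090236036084530
row 25: T[25][2]=2·8388607+1=16777215  T[25][3]=3·47063200806+8388607=141197991025  T[25][4]=4·11681056634501+47063200806=46771289738810  T[25][5]=5·485000783495250+11681056634501=2436684974110751  T[25][6]=6·6090236036084530+485000783495250=37026417000002430
row 26: T[26][3]=3·141197991025+16777215=423610750290  T[26][4]=4·46771289738810+141197991025=187226356946265  T[26][5]=5·2436684974110751+46771289738810=12230196160292565  T[26][6]=6·37026417000002430+2436684974110751=224595186974125331
Read S(26,3) = 423610750290, S(26,4) = 187226356946265, S(26,5) = 12230196160292565, S(26,6) = 224595186974125331.

423610750290, 187226356946265, 12230196160292565, 224595186974125331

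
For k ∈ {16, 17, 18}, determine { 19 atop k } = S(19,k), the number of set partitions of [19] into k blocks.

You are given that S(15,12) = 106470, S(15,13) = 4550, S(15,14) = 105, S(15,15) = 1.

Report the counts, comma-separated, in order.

i=16: T(16,13)=106470+13·4550=165620 | T(16,14)=4550+14·105=6020 | T(16,15)=105+15·1=120 | T(16,16)=1+16·0=1
i=17: T(17,14)=165620+14·6020=249900 | T(17,15)=6020+15·120=7820 | T(17,16)=120+16·1=136 | T(17,17)=1+17·0=1
i=18: T(18,15)=249900+15·7820=367200 | T(18,16)=7820+16·136=9996 | T(18,17)=136+17·1=153 | T(18,18)=1+18·0=1
i=19: T(19,16)=367200+16·9996=527136 | T(19,17)=9996+17·153=12597 | T(19,18)=153+18·1=171
Read S(19,16) = 527136, S(19,17) = 12597, S(19,18) = 171.

527136, 12597, 171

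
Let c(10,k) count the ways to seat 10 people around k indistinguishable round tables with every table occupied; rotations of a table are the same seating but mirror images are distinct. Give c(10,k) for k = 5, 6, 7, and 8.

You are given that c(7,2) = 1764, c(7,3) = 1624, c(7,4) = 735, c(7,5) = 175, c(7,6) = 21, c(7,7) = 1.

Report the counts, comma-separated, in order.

row 8: T[8][3]=7·1624+1764=13132  T[8][4]=7·735+1624=6769  T[8][5]=7·175+735=1960  T[8][6]=7·21+175=322  T[8][7]=7·1+21=28  T[8][8]=7·0+1=1
row 9: T[9][4]=8·6769+13132=67284  T[9][5]=8·1960+6769=22449  T[9][6]=8·322+1960=4536  T[9][7]=8·28+322=546  T[9][8]=8·1+28=36
row 10: T[10][5]=9·22449+67284=269325  T[10][6]=9·4536+22449=63273  T[10][7]=9·546+4536=9450  T[10][8]=9·36+546=870
Read c(10,5) = 269325, c(10,6) = 63273, c(10,7) = 9450, c(10,8) = 870.

269325, 63273, 9450, 870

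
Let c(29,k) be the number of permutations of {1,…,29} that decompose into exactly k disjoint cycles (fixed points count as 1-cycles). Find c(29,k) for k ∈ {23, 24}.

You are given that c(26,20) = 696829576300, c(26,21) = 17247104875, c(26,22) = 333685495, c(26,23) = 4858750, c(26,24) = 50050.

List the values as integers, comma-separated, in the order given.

2918785153245, 55880640270

@27  (27,21):17247104875·26+696829576300→1145254303050, (27,22):333685495·26+17247104875→25922927745, (27,23):4858750·26+333685495→460012995, (27,24):50050·26+4858750→6160050
@28  (28,22):25922927745·27+1145254303050→1845173352165, (28,23):460012995·27+25922927745→38343278610, (28,24):6160050·27+460012995→626334345
@29  (29,23):38343278610·28+1845173352165→2918785153245, (29,24):626334345·28+38343278610→55880640270
Read c(29,23) = 2918785153245, c(29,24) = 55880640270.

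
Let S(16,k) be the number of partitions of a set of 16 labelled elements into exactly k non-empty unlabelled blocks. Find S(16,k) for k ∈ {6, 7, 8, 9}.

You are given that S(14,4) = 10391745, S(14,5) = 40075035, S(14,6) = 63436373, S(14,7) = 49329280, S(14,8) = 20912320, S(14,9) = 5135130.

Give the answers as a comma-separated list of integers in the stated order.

2734926558, 3281882604, 2141764053, 820784250

@15  (15,5):40075035·5+10391745→210766920, (15,6):63436373·6+40075035→420693273, (15,7):49329280·7+63436373→408741333, (15,8):20912320·8+49329280→216627840, (15,9):5135130·9+20912320→67128490
@16  (16,6):420693273·6+210766920→2734926558, (16,7):408741333·7+420693273→3281882604, (16,8):216627840·8+408741333→2141764053, (16,9):67128490·9+216627840→820784250
Read S(16,6) = 2734926558, S(16,7) = 3281882604, S(16,8) = 2141764053, S(16,9) = 820784250.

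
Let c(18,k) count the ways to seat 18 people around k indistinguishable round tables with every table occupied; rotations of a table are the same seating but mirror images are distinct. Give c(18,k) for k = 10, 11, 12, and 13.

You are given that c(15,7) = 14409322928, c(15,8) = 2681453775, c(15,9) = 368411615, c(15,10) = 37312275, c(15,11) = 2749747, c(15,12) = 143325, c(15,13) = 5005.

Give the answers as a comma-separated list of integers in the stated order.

r16: T_16,8=15×2681453775+14409322928=54631129553; T_16,9=15×368411615+2681453775=8207628000; T_16,10=15×37312275+368411615=928095740; T_16,11=15×2749747+37312275=78558480; T_16,12=15×143325+2749747=4899622; T_16,13=15×5005+143325=218400
r17: T_17,9=16×8207628000+54631129553=185953177553; T_17,10=16×928095740+8207628000=23057159840; T_17,11=16×78558480+928095740=2185031420; T_17,12=16×4899622+78558480=156952432; T_17,13=16×218400+4899622=8394022
r18: T_18,10=17×23057159840+185953177553=577924894833; T_18,11=17×2185031420+23057159840=60202693980; T_18,12=17×156952432+2185031420=4853222764; T_18,13=17×8394022+156952432=299650806
Read c(18,10) = 577924894833, c(18,11) = 60202693980, c(18,12) = 4853222764, c(18,13) = 299650806.

577924894833, 60202693980, 4853222764, 299650806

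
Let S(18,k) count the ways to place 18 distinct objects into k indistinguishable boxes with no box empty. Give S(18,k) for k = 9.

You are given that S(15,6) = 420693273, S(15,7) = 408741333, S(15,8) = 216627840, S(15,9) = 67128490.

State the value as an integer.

@16  (16,7):408741333·7+420693273→3281882604, (16,8):216627840·8+408741333→2141764053, (16,9):67128490·9+216627840→820784250
@17  (17,8):2141764053·8+3281882604→20415995028, (17,9):820784250·9+2141764053→9528822303
@18  (18,9):9528822303·9+20415995028→106175395755
Read S(18,9) = 106175395755.

106175395755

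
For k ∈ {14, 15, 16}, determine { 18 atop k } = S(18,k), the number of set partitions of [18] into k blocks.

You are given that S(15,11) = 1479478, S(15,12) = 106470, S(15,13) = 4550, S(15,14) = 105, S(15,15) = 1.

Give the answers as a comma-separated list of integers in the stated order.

8408778, 367200, 9996

@16  (16,12):106470·12+1479478→2757118, (16,13):4550·13+106470→165620, (16,14):105·14+4550→6020, (16,15):1·15+105→120, (16,16):0·16+1→1
@17  (17,13):165620·13+2757118→4910178, (17,14):6020·14+165620→249900, (17,15):120·15+6020→7820, (17,16):1·16+120→136
@18  (18,14):249900·14+4910178→8408778, (18,15):7820·15+249900→367200, (18,16):136·16+7820→9996
Read S(18,14) = 8408778, S(18,15) = 367200, S(18,16) = 9996.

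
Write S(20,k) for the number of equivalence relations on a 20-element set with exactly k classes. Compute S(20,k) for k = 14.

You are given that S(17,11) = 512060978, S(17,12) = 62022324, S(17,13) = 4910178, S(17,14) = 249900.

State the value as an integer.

6302524580

i=18: T(18,12)=512060978+12·62022324=1256328866 | T(18,13)=62022324+13·4910178=125854638 | T(18,14)=4910178+14·249900=8408778
i=19: T(19,13)=1256328866+13·125854638=2892439160 | T(19,14)=125854638+14·8408778=243577530
i=20: T(20,14)=2892439160+14·243577530=6302524580
Read S(20,14) = 6302524580.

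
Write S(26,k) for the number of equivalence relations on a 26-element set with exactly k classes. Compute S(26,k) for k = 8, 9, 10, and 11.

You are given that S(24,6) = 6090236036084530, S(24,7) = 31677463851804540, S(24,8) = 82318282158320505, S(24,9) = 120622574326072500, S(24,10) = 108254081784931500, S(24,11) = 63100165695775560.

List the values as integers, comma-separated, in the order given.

5749622251945664950, 11201516780955125625, 13199555372846848005, 10029078340998476760

r25: T_25,7=7×31677463851804540+6090236036084530=227832482998716310; T_25,8=8×82318282158320505+31677463851804540=690223721118368580; T_25,9=9×120622574326072500+82318282158320505=1167921451092973005; T_25,10=10×108254081784931500+120622574326072500=1203163392175387500; T_25,11=11×63100165695775560+108254081784931500=802355904438462660
r26: T_26,8=8×690223721118368580+227832482998716310=5749622251945664950; T_26,9=9×1167921451092973005+690223721118368580=11201516780955125625; T_26,10=10×1203163392175387500+1167921451092973005=13199555372846848005; T_26,11=11×802355904438462660+1203163392175387500=10029078340998476760
Read S(26,8) = 5749622251945664950, S(26,9) = 11201516780955125625, S(26,10) = 13199555372846848005, S(26,11) = 10029078340998476760.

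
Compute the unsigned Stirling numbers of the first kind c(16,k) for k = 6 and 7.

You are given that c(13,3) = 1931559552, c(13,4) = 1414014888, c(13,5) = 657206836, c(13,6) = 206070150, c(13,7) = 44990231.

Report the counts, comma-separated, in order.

1009672107080, 272803210680

i=14: T(14,4)=1931559552+13·1414014888=20313753096 | T(14,5)=1414014888+13·657206836=9957703756 | T(14,6)=657206836+13·206070150=3336118786 | T(14,7)=206070150+13·44990231=790943153
i=15: T(15,5)=20313753096+14·9957703756=159721605680 | T(15,6)=9957703756+14·3336118786=56663366760 | T(15,7)=3336118786+14·790943153=14409322928
i=16: T(16,6)=159721605680+15·56663366760=1009672107080 | T(16,7)=56663366760+15·14409322928=272803210680
Read c(16,6) = 1009672107080, c(16,7) = 272803210680.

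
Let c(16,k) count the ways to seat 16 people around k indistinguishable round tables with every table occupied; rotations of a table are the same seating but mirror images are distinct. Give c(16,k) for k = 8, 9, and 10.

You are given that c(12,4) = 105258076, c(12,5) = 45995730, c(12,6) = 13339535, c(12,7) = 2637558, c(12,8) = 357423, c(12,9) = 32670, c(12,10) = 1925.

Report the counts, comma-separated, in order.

54631129553, 8207628000, 928095740

row 13: T[13][5]=12·45995730+105258076=657206836  T[13][6]=12·13339535+45995730=206070150  T[13][7]=12·2637558+13339535=44990231  T[13][8]=12·357423+2637558=6926634  T[13][9]=12·32670+357423=749463  T[13][10]=12·1925+32670=55770
row 14: T[14][6]=13·206070150+657206836=3336118786  T[14][7]=13·44990231+206070150=790943153  T[14][8]=13·6926634+44990231=135036473  T[14][9]=13·749463+6926634=16669653  T[14][10]=13·55770+749463=1474473
row 15: T[15][7]=14·790943153+3336118786=14409322928  T[15][8]=14·135036473+790943153=2681453775  T[15][9]=14·16669653+135036473=368411615  T[15][10]=14·1474473+16669653=37312275
row 16: T[16][8]=15·2681453775+14409322928=54631129553  T[16][9]=15·368411615+2681453775=8207628000  T[16][10]=15·37312275+368411615=928095740
Read c(16,8) = 54631129553, c(16,9) = 8207628000, c(16,10) = 928095740.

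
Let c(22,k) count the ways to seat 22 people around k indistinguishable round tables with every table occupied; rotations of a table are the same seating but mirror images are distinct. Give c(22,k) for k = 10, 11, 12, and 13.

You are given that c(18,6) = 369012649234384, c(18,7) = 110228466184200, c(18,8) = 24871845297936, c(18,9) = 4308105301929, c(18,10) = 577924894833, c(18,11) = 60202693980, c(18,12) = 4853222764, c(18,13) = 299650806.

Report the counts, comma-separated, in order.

276019109275035346, 37600535086859745, 4154823851430525, 373100999802531

[19] T[19,7]:18*110228466184200+369012649234384=2353125040549984 · T[19,8]:18*24871845297936+110228466184200=557921681547048 · T[19,9]:18*4308105301929+24871845297936=102417740732658 · T[19,10]:18*577924894833+4308105301929=14710753408923 · T[19,11]:18*60202693980+577924894833=1661573386473 · T[19,12]:18*4853222764+60202693980=147560703732 · T[19,13]:18*299650806+4853222764=10246937272
[20] T[20,8]:19*557921681547048+2353125040549984=12953636989943896 · T[20,9]:19*102417740732658+557921681547048=2503858755467550 · T[20,10]:19*14710753408923+102417740732658=381922055502195 · T[20,11]:19*1661573386473+14710753408923=46280647751910 · T[20,12]:19*147560703732+1661573386473=4465226757381 · T[20,13]:19*10246937272+147560703732=342252511900
[21] T[21,9]:20*2503858755467550+12953636989943896=63030812099294896 · T[21,10]:20*381922055502195+2503858755467550=10142299865511450 · T[21,11]:20*46280647751910+381922055502195=1307535010540395 · T[21,12]:20*4465226757381+46280647751910=135585182899530 · T[21,13]:20*342252511900+4465226757381=11310276995381
[22] T[22,10]:21*10142299865511450+63030812099294896=276019109275035346 · T[22,11]:21*1307535010540395+10142299865511450=37600535086859745 · T[22,12]:21*135585182899530+1307535010540395=4154823851430525 · T[22,13]:21*11310276995381+135585182899530=373100999802531
Read c(22,10) = 276019109275035346, c(22,11) = 37600535086859745, c(22,12) = 4154823851430525, c(22,13) = 373100999802531.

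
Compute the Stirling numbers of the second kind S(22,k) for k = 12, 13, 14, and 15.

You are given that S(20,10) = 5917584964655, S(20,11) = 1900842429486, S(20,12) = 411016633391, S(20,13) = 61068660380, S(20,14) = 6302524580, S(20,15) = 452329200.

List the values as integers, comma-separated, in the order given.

[21] T[21,11]:11*1900842429486+5917584964655=26826851689001 · T[21,12]:12*411016633391+1900842429486=6833042030178 · T[21,13]:13*61068660380+411016633391=1204909218331 · T[21,14]:14*6302524580+61068660380=149304004500 · T[21,15]:15*452329200+6302524580=13087462580
[22] T[22,12]:12*6833042030178+26826851689001=108823356051137 · T[22,13]:13*1204909218331+6833042030178=22496861868481 · T[22,14]:14*149304004500+1204909218331=3295165281331 · T[22,15]:15*13087462580+149304004500=345615943200
Read S(22,12) = 108823356051137, S(22,13) = 22496861868481, S(22,14) = 3295165281331, S(22,15) = 345615943200.

108823356051137, 22496861868481, 3295165281331, 345615943200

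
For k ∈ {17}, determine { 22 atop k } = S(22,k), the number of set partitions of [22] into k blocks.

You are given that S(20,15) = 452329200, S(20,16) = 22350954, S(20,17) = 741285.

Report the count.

1404142047

r21: T_21,16=16×22350954+452329200=809944464; T_21,17=17×741285+22350954=34952799
r22: T_22,17=17×34952799+809944464=1404142047
Read S(22,17) = 1404142047.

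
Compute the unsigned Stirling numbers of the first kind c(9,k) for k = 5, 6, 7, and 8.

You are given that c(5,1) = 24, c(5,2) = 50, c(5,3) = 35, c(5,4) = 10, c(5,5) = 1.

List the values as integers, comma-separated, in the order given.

22449, 4536, 546, 36

row 6: T[6][2]=5·50+24=274  T[6][3]=5·35+50=225  T[6][4]=5·10+35=85  T[6][5]=5·1+10=15  T[6][6]=5·0+1=1
row 7: T[7][3]=6·225+274=1624  T[7][4]=6·85+225=735  T[7][5]=6·15+85=175  T[7][6]=6·1+15=21  T[7][7]=6·0+1=1
row 8: T[8][4]=7·735+1624=6769  T[8][5]=7·175+735=1960  T[8][6]=7·21+175=322  T[8][7]=7·1+21=28  T[8][8]=7·0+1=1
row 9: T[9][5]=8·1960+6769=22449  T[9][6]=8·322+1960=4536  T[9][7]=8·28+322=546  T[9][8]=8·1+28=36
Read c(9,5) = 22449, c(9,6) = 4536, c(9,7) = 546, c(9,8) = 36.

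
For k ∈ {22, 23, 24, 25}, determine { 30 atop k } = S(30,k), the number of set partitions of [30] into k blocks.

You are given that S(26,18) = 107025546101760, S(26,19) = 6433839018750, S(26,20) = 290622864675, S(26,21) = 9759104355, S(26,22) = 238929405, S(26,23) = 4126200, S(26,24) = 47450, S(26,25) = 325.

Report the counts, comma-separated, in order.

r27: T_27,19=19×6433839018750+107025546101760=229268487458010; T_27,20=20×290622864675+6433839018750=12246296312250; T_27,21=21×9759104355+290622864675=495564056130; T_27,22=22×238929405+9759104355=15015551265; T_27,23=23×4126200+238929405=333832005; T_27,24=24×47450+4126200=5265000; T_27,25=25×325+47450=55575
r28: T_28,20=20×12246296312250+229268487458010=474194413703010; T_28,21=21×495564056130+12246296312250=22653141490980; T_28,22=22×15015551265+495564056130=825906183960; T_28,23=23×333832005+15015551265=22693687380; T_28,24=24×5265000+333832005=460192005; T_28,25=25×55575+5265000=6654375
r29: T_29,21=21×22653141490980+474194413703010=949910385013590; T_29,22=22×825906183960+22653141490980=40823077538100; T_29,23=23×22693687380+825906183960=1347860993700; T_29,24=24×460192005+22693687380=33738295500; T_29,25=25×6654375+460192005=626551380
r30: T_30,22=22×40823077538100+949910385013590=1848018090851790; T_30,23=23×1347860993700+40823077538100=71823880393200; T_30,24=24×33738295500+1347860993700=2157580085700; T_30,25=25×626551380+33738295500=49402080000
Read S(30,22) = 1848018090851790, S(30,23) = 71823880393200, S(30,24) = 2157580085700, S(30,25) = 49402080000.

1848018090851790, 71823880393200, 2157580085700, 49402080000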